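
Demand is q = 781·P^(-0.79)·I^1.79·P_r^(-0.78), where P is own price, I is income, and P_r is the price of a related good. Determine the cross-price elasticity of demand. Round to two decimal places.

For a Cobb–Douglas (constant-elasticity) form q = A·P_r^α·…, the elasticity with respect to P_r equals the exponent α at every point.
Here the exponent on P_r is -0.78, so the cross-price elasticity of demand is -0.78.

-0.78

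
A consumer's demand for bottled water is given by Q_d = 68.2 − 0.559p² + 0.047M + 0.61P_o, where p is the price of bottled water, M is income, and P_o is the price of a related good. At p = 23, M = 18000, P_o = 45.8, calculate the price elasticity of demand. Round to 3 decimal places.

First evaluate Q_d: 68.2 − 0.559(23)² + 0.047(18000) + 0.61(45.8) = 68.2 − 295.711 + 846 + 27.938 = 646.427.
∂Q_d/∂p = −2·0.559·p = -25.714, so E_p = -25.714·(23/646.427) ≈ -0.915.
|E_p| < 1: demand is inelastic.

-0.915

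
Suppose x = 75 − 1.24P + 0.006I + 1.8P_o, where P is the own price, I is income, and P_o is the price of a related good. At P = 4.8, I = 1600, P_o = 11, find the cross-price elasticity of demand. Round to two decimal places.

Substituting, x = 75 − 1.24(4.8) + 0.006(1600) + 1.8(11) = 75 − 5.952 + 9.6 + 19.8 = 98.448.
∂x/∂P_o = +1.8, so E_xy = 1.8·(11/98.448) ≈ 0.20.
E_xy > 0: the goods are substitutes.

0.20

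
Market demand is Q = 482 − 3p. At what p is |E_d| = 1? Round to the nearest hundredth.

80.33

For linear demand Q = a − bp, E = −bp/(a − bp). |E| = 1 ⇒ bp = a − bp ⇒ p = a/(2b).
p = 482/(2·3) ≈ 80.33.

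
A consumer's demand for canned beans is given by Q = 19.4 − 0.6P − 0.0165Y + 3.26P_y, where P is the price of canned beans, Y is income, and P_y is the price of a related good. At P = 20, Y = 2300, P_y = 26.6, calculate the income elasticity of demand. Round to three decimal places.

-0.676

Substituting, Q = 19.4 − 0.6(20) − 0.0165(2300) + 3.26(26.6) = 19.4 − 12 − 37.95 + 86.716 = 56.166.
∂Q/∂Y = −0.0165, so E_I = -0.0165·(2300/56.166) ≈ -0.676.
E_I < 0: inferior good.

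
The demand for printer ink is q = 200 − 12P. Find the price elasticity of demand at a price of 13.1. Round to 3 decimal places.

At P = 13.1, q = 42.8.
dq/dP = −12.
Point elasticity E = (dq/dP)·(P/q) = -12 × 13.1/42.8 ≈ -3.673.
|E| > 1, so demand is elastic at this price.

-3.673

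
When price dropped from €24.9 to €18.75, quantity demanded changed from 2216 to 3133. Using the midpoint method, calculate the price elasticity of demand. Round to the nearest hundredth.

%Δq = (3133 − 2216)/[(2216 + 3133)/2] = 917/2674.5 ≈ 0.3429.
%Δp = (18.75 − 24.9)/[(24.9 + 18.75)/2] = -6.15/21.825 ≈ -0.2818.
Arc elasticity E = %Δq/%Δp ≈ 0.3429/-0.2818 ≈ -1.22.
|E| > 1: demand is elastic over this range.

-1.22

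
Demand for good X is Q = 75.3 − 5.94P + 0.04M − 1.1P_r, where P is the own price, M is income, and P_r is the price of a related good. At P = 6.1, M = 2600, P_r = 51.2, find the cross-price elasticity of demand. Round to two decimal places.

At the given point, Q = 75.3 − 5.94(6.1) + 0.04(2600) − 1.1(51.2) = 75.3 − 36.234 + 104 − 56.32 = 86.746.
∂Q/∂P_r = −1.1, so E_xy = -1.1·(51.2/86.746) ≈ -0.65.
E_xy < 0: the goods are complements.

-0.65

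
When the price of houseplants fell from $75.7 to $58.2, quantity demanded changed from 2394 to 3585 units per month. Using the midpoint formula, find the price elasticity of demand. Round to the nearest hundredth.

%ΔQ = (3585 − 2394)/[(2394 + 3585)/2] = 1191/2989.5 ≈ 0.3984.
%Δp = (58.2 − 75.7)/[(75.7 + 58.2)/2] = -17.5/66.95 ≈ -0.2614.
Arc elasticity E = %ΔQ/%Δp ≈ 0.3984/-0.2614 ≈ -1.52.
|E| > 1: demand is elastic over this range.

-1.52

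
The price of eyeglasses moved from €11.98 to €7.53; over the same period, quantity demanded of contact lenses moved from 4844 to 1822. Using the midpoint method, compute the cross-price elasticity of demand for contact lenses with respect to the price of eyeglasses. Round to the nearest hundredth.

%ΔQ_x = (1822 − 4844)/[(4844+1822)/2] = -3022/3333 ≈ -0.9067.
%ΔP_y = (7.53 − 11.98)/[(11.98+7.53)/2] ≈ -0.4562.
E_xy = -0.9067/-0.4562 ≈ 1.99.
E_xy > 0, so contact lenses and eyeglasses are substitutes.

1.99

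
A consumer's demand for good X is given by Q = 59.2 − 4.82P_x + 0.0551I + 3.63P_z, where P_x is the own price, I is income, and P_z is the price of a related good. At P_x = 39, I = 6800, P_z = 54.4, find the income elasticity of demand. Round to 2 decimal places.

Substituting, Q = 59.2 − 4.82(39) + 0.0551(6800) + 3.63(54.4) = 59.2 − 187.98 + 374.68 + 197.472 = 443.372.
∂Q/∂I = +0.0551, so E_I = 0.0551·(6800/443.372) ≈ 0.85.
E_I ∈ (0,1): normal good (necessity).

0.85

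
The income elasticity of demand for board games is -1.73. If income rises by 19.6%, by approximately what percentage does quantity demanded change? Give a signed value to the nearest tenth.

%ΔQ ≈ E × %ΔI = (-1.73) × (19.6%) ≈ -33.9%.

-33.9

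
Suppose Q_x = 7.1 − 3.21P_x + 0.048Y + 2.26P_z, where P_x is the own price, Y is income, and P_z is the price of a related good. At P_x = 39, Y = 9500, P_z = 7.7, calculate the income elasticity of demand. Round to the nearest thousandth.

Q_x = 7.1 − 3.21(39) + 0.048(9500) + 2.26(7.7) = 7.1 − 125.19 + 456 + 17.402 = 355.312.
∂Q_x/∂Y = +0.048, so E_I = 0.048·(9500/355.312) ≈ 1.283.
E_I > 1: normal good (luxury).

1.283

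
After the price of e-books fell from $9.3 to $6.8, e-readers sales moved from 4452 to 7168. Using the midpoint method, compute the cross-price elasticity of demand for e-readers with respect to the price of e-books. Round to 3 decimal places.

%ΔQ_x = (7168 − 4452)/[(4452+7168)/2] = 2716/5810 ≈ 0.4675.
%ΔP_y = (6.8 − 9.3)/[(9.3+6.8)/2] ≈ -0.3106.
E_xy = 0.4675/-0.3106 ≈ -1.505.
E_xy < 0, so e-readers and e-books are complements.

-1.505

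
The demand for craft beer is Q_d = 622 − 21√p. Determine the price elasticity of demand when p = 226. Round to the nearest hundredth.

-0.52

At p = 226, Q_d = 306.3008.
dQ_d/dp = −21/(2√p) = −21/(2·15.0333).
Point elasticity E = (dQ_d/dp)·(p/Q_d) = -0.6984 × 226/306.3008 ≈ -0.52.
|E| < 1, so demand is inelastic at this price.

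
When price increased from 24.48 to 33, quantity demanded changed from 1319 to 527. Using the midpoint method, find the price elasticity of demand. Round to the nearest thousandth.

%ΔQ = (527 − 1319)/[(1319 + 527)/2] = -792/923 ≈ -0.8581.
%Δp = (33 − 24.48)/[(24.48 + 33)/2] = 8.52/28.74 ≈ 0.2965.
Arc elasticity E = %ΔQ/%Δp ≈ -0.8581/0.2965 ≈ -2.894.
|E| > 1: demand is elastic over this range.

-2.894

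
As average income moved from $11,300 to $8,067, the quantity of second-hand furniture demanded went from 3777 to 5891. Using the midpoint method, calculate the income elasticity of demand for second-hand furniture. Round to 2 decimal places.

-1.31

%ΔQ = (5891 − 3777)/[(3777+5891)/2] = 2114/4834 ≈ 0.4373.
%ΔI = (8,067 − 11,300)/[(11,300+8,067)/2] = -3233/9683.5 ≈ -0.3339.
E_I = %ΔQ/%ΔI ≈ -1.31.
E_I < 0: inferior good.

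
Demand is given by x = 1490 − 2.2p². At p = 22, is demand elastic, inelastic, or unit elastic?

elastic

At p = 22, x = 425.2.
dx/dp = −2·2.2·p = −96.8.
Point elasticity E = (dx/dp)·(p/x) = -96.8 × 22/425.2 ≈ -5.008.
|E| ≈ 5.008 > 1, so demand is elastic.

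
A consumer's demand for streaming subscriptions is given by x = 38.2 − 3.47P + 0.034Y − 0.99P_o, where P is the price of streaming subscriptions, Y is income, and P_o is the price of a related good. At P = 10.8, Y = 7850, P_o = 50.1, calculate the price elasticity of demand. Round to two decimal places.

-0.17

Substituting, x = 38.2 − 3.47(10.8) + 0.034(7850) − 0.99(50.1) = 38.2 − 37.476 + 266.9 − 49.599 = 218.025.
∂x/∂P = −3.47, so E_p = (−3.47)·(10.8/218.025) ≈ -0.17.
|E_p| < 1: demand is inelastic.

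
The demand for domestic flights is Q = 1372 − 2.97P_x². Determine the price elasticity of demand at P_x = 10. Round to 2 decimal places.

-0.55

At P_x = 10, Q = 1075.
dQ/dP_x = −2·2.97·P_x = −59.4.
Point elasticity E = (dQ/dP_x)·(P_x/Q) = -59.4 × 10/1075 ≈ -0.55.
|E| < 1, so demand is inelastic at this price.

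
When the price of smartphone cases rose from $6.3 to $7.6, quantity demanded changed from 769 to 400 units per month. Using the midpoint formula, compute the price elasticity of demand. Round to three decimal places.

%ΔQ = (400 − 769)/[(769 + 400)/2] = -369/584.5 ≈ -0.6313.
%ΔP = (7.6 − 6.3)/[(6.3 + 7.6)/2] = 1.3/6.95 ≈ 0.1871.
Arc elasticity E = %ΔQ/%ΔP ≈ -0.6313/0.1871 ≈ -3.375.
|E| > 1: demand is elastic over this range.

-3.375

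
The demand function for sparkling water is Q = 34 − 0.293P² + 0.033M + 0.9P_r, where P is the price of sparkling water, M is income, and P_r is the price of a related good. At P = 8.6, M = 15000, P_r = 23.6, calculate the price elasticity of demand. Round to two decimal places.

-0.08

Substituting, Q = 34 − 0.293(8.6)² + 0.033(15000) + 0.9(23.6) = 34 − 21.6703 + 495 + 21.24 = 528.5697.
∂Q/∂P = −2·0.293·P = -5.0396, so E_p = -5.0396·(8.6/528.5697) ≈ -0.08.
|E_p| < 1: demand is inelastic.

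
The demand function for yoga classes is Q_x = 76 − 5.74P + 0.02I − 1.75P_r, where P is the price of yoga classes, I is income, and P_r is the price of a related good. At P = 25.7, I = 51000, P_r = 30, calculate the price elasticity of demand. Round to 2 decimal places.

-0.16

Evaluating quantity at (P, I, P_r) gives Q_x = 76 − 5.74(25.7) + 0.02(51000) − 1.75(30) = 76 − 147.518 + 1020 − 52.5 = 895.982.
∂Q_x/∂P = −5.74, so E_p = (−5.74)·(25.7/895.982) ≈ -0.16.
|E_p| < 1: demand is inelastic.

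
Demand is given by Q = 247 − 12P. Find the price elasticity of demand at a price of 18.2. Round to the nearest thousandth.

At P = 18.2, Q = 28.6.
dQ/dP = −12.
Point elasticity E = (dQ/dP)·(P/Q) = -12 × 18.2/28.6 ≈ -7.636.
|E| > 1, so demand is elastic at this price.

-7.636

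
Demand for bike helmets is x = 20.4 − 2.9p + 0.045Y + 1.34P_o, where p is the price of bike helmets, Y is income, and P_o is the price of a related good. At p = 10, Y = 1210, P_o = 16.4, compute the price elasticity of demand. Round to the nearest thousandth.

-0.428

At the given point, x = 20.4 − 2.9(10) + 0.045(1210) + 1.34(16.4) = 20.4 − 29 + 54.45 + 21.976 = 67.826.
∂x/∂p = −2.9, so E_p = (−2.9)·(10/67.826) ≈ -0.428.
|E_p| < 1: demand is inelastic.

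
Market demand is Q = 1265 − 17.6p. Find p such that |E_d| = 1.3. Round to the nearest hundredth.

40.63

Set −bp/(a − bp) = −1.3 ⇒ bp = 1.3(a − bp) ⇒ bp(1+1.3) = 1.3·a.
p = 1.3·1265/(17.6·2.3) ≈ 40.63.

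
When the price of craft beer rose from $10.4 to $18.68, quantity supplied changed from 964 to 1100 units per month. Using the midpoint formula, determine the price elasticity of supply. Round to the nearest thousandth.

%ΔQ = (1100 − 964)/[(964 + 1100)/2] = 136/1032 ≈ 0.1318.
%ΔP = (18.68 − 10.4)/[(10.4 + 18.68)/2] = 8.28/14.54 ≈ 0.5695.
Arc elasticity E = %ΔQ/%ΔP ≈ 0.1318/0.5695 ≈ 0.231.
|E| < 1: supply is inelastic over this range.

0.231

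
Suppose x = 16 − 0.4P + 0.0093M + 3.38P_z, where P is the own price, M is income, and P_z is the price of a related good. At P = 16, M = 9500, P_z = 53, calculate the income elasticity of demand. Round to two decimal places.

0.32

x = 16 − 0.4(16) + 0.0093(9500) + 3.38(53) = 16 − 6.4 + 88.35 + 179.14 = 277.09.
∂x/∂M = +0.0093, so E_I = 0.0093·(9500/277.09) ≈ 0.32.
E_I ∈ (0,1): normal good (necessity).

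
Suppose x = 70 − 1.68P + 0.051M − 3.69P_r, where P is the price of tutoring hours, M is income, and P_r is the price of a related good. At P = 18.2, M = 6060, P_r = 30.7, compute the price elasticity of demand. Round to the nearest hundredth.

Substituting, x = 70 − 1.68(18.2) + 0.051(6060) − 3.69(30.7) = 70 − 30.576 + 309.06 − 113.283 = 235.201.
∂x/∂P = −1.68, so E_p = (−1.68)·(18.2/235.201) ≈ -0.13.
|E_p| < 1: demand is inelastic.

-0.13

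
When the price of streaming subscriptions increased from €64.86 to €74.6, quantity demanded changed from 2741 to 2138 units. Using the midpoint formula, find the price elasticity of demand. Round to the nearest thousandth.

-1.770

%ΔQ = (2138 − 2741)/[(2741 + 2138)/2] = -603/2439.5 ≈ -0.2472.
%Δp = (74.6 − 64.86)/[(64.86 + 74.6)/2] = 9.74/69.73 ≈ 0.1397.
Arc elasticity E = %ΔQ/%Δp ≈ -0.2472/0.1397 ≈ -1.770.
|E| > 1: demand is elastic over this range.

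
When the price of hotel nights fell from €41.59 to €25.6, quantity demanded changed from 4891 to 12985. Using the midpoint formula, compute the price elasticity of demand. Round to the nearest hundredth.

-1.90

%ΔQ = (12985 − 4891)/[(4891 + 12985)/2] = 8094/8938 ≈ 0.9056.
%Δp = (25.6 − 41.59)/[(41.59 + 25.6)/2] = -15.99/33.595 ≈ -0.4760.
Arc elasticity E = %ΔQ/%Δp ≈ 0.9056/-0.4760 ≈ -1.90.
|E| > 1: demand is elastic over this range.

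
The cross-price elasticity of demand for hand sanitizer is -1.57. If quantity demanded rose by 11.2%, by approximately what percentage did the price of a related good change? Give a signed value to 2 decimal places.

%ΔQ ≈ E × %ΔP_y ⇒ %ΔP_y = %ΔQ / E = (11.2%)/(-1.57) ≈ -7.13%.

-7.13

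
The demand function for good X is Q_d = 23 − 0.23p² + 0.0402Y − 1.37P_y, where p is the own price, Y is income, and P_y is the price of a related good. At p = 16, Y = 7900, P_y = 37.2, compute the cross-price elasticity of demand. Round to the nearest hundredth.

Evaluating quantity at (p, Y, P_y) gives Q_d = 23 − 0.23(16)² + 0.0402(7900) − 1.37(37.2) = 23 − 58.88 + 317.58 − 50.964 = 230.736.
∂Q_d/∂P_y = −1.37, so E_xy = -1.37·(37.2/230.736) ≈ -0.22.
E_xy < 0: the goods are complements.

-0.22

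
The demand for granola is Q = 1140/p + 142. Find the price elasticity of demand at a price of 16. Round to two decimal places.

At p = 16, Q = 213.25.
dQ/dp = −1140/p² = −4.4531.
Point elasticity E = (dQ/dp)·(p/Q) = -4.4531 × 16/213.25 ≈ -0.33.
|E| < 1, so demand is inelastic at this price.

-0.33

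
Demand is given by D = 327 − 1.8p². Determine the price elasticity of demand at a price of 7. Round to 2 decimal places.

At p = 7, D = 238.8.
dD/dp = −2·1.8·p = −25.2.
Point elasticity E = (dD/dp)·(p/D) = -25.2 × 7/238.8 ≈ -0.74.
|E| < 1, so demand is inelastic at this price.

-0.74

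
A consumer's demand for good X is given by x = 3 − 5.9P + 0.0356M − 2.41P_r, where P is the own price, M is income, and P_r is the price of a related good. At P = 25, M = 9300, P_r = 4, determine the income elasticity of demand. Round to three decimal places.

Evaluating quantity at (P, M, P_r) gives x = 3 − 5.9(25) + 0.0356(9300) − 2.41(4) = 3 − 147.5 + 331.08 − 9.64 = 176.94.
∂x/∂M = +0.0356, so E_I = 0.0356·(9300/176.94) ≈ 1.871.
E_I > 1: normal good (luxury).

1.871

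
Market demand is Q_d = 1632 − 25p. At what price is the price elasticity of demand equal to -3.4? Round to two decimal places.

50.44

Set −bp/(a − bp) = −3.4 ⇒ bp = 3.4(a − bp) ⇒ bp(1+3.4) = 3.4·a.
p = 3.4·1632/(25·4.4) ≈ 50.44.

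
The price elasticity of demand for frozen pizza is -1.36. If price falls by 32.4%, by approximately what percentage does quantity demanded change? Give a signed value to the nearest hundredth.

%ΔQ ≈ E × %ΔP = (-1.36) × (-32.4%) ≈ 44.06%.

44.06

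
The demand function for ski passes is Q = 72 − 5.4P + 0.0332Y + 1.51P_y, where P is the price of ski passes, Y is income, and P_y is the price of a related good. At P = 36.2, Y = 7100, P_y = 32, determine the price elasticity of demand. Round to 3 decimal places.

Q = 72 − 5.4(36.2) + 0.0332(7100) + 1.51(32) = 72 − 195.48 + 235.72 + 48.32 = 160.56.
∂Q/∂P = −5.4, so E_p = (−5.4)·(36.2/160.56) ≈ -1.217.
|E_p| > 1: demand is elastic.

-1.217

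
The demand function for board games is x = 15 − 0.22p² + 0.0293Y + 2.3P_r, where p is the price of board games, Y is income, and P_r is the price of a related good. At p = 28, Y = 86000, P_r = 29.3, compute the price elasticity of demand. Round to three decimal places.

Substituting, x = 15 − 0.22(28)² + 0.0293(86000) + 2.3(29.3) = 15 − 172.48 + 2519.8 + 67.39 = 2429.71.
∂x/∂p = −2·0.22·p = -12.32, so E_p = -12.32·(28/2429.71) ≈ -0.142.
|E_p| < 1: demand is inelastic.

-0.142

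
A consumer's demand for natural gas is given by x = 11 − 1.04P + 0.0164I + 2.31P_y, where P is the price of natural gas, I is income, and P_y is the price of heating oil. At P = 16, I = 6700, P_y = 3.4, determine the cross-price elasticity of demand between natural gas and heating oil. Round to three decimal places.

0.070

Substituting, x = 11 − 1.04(16) + 0.0164(6700) + 2.31(3.4) = 11 − 16.64 + 109.88 + 7.854 = 112.094.
∂x/∂P_y = +2.31, so E_xy = 2.31·(3.4/112.094) ≈ 0.070.
E_xy > 0: the goods are substitutes.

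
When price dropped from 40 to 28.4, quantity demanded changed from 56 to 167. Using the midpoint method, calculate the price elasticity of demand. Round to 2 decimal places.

-2.94

%Δq = (167 − 56)/[(56 + 167)/2] = 111/111.5 ≈ 0.9955.
%ΔP = (28.4 − 40)/[(40 + 28.4)/2] = -11.6/34.2 ≈ -0.3392.
Arc elasticity E = %Δq/%ΔP ≈ 0.9955/-0.3392 ≈ -2.94.
|E| > 1: demand is elastic over this range.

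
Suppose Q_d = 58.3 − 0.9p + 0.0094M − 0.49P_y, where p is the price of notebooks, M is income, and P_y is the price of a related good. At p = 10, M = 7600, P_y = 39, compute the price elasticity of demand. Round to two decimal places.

Substituting, Q_d = 58.3 − 0.9(10) + 0.0094(7600) − 0.49(39) = 58.3 − 9 + 71.44 − 19.11 = 101.63.
∂Q_d/∂p = −0.9, so E_p = (−0.9)·(10/101.63) ≈ -0.09.
|E_p| < 1: demand is inelastic.

-0.09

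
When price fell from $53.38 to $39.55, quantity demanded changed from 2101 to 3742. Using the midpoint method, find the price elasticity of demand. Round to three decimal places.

%Δq = (3742 − 2101)/[(2101 + 3742)/2] = 1641/2921.5 ≈ 0.5617.
%Δp = (39.55 − 53.38)/[(53.38 + 39.55)/2] = -13.83/46.465 ≈ -0.2976.
Arc elasticity E = %Δq/%Δp ≈ 0.5617/-0.2976 ≈ -1.887.
|E| > 1: demand is elastic over this range.

-1.887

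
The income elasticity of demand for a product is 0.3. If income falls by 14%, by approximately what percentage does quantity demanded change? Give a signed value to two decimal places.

%ΔQ ≈ E × %ΔI = (0.3) × (-14%) = -4.20%.

-4.20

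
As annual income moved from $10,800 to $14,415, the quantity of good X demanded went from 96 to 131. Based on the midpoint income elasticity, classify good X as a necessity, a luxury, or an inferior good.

luxury

%ΔQ = (131 − 96)/[(96+131)/2] = 35/113.5 ≈ 0.3084.
%ΔI = (14,415 − 10,800)/[(10,800+14,415)/2] = 3615/12607.5 ≈ 0.2867.
E_I = %ΔQ/%ΔI ≈ 1.075.
E_I > 1: normal good (luxury).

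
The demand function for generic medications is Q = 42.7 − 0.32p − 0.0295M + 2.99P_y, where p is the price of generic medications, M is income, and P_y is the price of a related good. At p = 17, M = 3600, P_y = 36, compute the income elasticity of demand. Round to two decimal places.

Substituting, Q = 42.7 − 0.32(17) − 0.0295(3600) + 2.99(36) = 42.7 − 5.44 − 106.2 + 107.64 = 38.7.
∂Q/∂M = −0.0295, so E_I = -0.0295·(3600/38.7) ≈ -2.74.
E_I < 0: inferior good.

-2.74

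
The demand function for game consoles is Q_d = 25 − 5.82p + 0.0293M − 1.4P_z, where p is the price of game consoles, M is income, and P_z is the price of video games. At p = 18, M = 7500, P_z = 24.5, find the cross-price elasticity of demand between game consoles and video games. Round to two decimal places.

First evaluate Q_d: 25 − 5.82(18) + 0.0293(7500) − 1.4(24.5) = 25 − 104.76 + 219.75 − 34.3 = 105.69.
∂Q_d/∂P_z = −1.4, so E_xy = -1.4·(24.5/105.69) ≈ -0.32.
E_xy < 0: the goods are complements.

-0.32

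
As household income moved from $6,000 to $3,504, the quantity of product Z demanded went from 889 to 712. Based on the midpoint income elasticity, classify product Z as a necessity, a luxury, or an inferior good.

%ΔQ = (712 − 889)/[(889+712)/2] = -177/800.5 ≈ -0.2211.
%ΔM = (3,504 − 6,000)/[(6,000+3,504)/2] = -2496/4752 ≈ -0.5253.
E_I = %ΔQ/%ΔM ≈ 0.421.
E_I ∈ (0,1): normal good (necessity).

necessity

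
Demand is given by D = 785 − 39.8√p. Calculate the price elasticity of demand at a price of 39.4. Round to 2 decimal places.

At p = 39.4, D = 535.1777.
dD/dp = −39.8/(2√p) = −39.8/(2·6.2769).
Point elasticity E = (dD/dp)·(p/D) = -3.1703 × 39.4/535.1777 ≈ -0.23.
|E| < 1, so demand is inelastic at this price.

-0.23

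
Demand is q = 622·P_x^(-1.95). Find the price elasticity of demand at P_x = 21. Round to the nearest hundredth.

-1.95

For a Cobb–Douglas (constant-elasticity) form q = A·P_x^α·…, the elasticity with respect to P_x equals the exponent α at every point.
Here the exponent on P_x is -1.95, so the price elasticity of demand is -1.95.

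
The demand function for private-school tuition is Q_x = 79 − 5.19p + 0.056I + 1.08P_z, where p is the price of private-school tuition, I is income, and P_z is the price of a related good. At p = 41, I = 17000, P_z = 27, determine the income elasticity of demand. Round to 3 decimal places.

First evaluate Q_x: 79 − 5.19(41) + 0.056(17000) + 1.08(27) = 79 − 212.79 + 952 + 29.16 = 847.37.
∂Q_x/∂I = +0.056, so E_I = 0.056·(17000/847.37) ≈ 1.123.
E_I > 1: normal good (luxury).

1.123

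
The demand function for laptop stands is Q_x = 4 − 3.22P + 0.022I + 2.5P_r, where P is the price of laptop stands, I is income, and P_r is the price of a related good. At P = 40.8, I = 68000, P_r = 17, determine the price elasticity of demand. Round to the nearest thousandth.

-0.093

Substituting, Q_x = 4 − 3.22(40.8) + 0.022(68000) + 2.5(17) = 4 − 131.376 + 1496 + 42.5 = 1411.124.
∂Q_x/∂P = −3.22, so E_p = (−3.22)·(40.8/1411.124) ≈ -0.093.
|E_p| < 1: demand is inelastic.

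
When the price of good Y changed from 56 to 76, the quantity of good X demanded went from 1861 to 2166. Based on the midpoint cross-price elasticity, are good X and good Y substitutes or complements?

substitutes

%ΔQ_x = (2166 − 1861)/[(1861+2166)/2] = 305/2013.5 ≈ 0.1515.
%ΔP_y = (76 − 56)/[(56+76)/2] ≈ 0.3030.
E_xy = 0.1515/0.3030 ≈ 0.500.
E_xy > 0, so the goods are substitutes.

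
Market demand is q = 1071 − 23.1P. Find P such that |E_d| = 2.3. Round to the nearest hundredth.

Set −bP/(a − bP) = −2.3 ⇒ bP = 2.3(a − bP) ⇒ bP(1+2.3) = 2.3·a.
P = 2.3·1071/(23.1·3.3) ≈ 32.31.

32.31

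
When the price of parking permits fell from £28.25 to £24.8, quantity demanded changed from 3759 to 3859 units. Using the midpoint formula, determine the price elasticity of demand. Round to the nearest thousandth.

-0.202

%Δq = (3859 − 3759)/[(3759 + 3859)/2] = 100/3809 ≈ 0.0263.
%Δp = (24.8 − 28.25)/[(28.25 + 24.8)/2] = -3.45/26.525 ≈ -0.1301.
Arc elasticity E = %Δq/%Δp ≈ 0.0263/-0.1301 ≈ -0.202.
|E| < 1: demand is inelastic over this range.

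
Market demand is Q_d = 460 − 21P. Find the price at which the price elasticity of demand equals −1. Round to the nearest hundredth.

10.95

For linear demand Q_d = a − bP, E = −bP/(a − bP). |E| = 1 ⇒ bP = a − bP ⇒ P = a/(2b).
P = 460/(2·21) ≈ 10.95.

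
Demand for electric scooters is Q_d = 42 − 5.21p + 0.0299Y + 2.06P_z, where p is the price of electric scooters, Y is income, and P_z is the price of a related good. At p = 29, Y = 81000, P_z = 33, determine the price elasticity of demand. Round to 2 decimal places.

At the given point, Q_d = 42 − 5.21(29) + 0.0299(81000) + 2.06(33) = 42 − 151.09 + 2421.9 + 67.98 = 2380.79.
∂Q_d/∂p = −5.21, so E_p = (−5.21)·(29/2380.79) ≈ -0.06.
|E_p| < 1: demand is inelastic.

-0.06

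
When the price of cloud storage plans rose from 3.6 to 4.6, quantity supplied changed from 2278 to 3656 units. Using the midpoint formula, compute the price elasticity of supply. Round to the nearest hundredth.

1.90

%Δq = (3656 − 2278)/[(2278 + 3656)/2] = 1378/2967 ≈ 0.4644.
%ΔP = (4.6 − 3.6)/[(3.6 + 4.6)/2] = 1/4.1 ≈ 0.2439.
Arc elasticity E = %Δq/%ΔP ≈ 0.4644/0.2439 ≈ 1.90.
|E| > 1: supply is elastic over this range.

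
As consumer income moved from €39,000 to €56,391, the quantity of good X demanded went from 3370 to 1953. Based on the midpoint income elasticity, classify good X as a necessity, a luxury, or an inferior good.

%ΔQ = (1953 − 3370)/[(3370+1953)/2] = -1417/2661.5 ≈ -0.5324.
%ΔY = (56,391 − 39,000)/[(39,000+56,391)/2] = 17391/47695.5 ≈ 0.3646.
E_I = %ΔQ/%ΔY ≈ -1.460.
E_I < 0: inferior good.

inferior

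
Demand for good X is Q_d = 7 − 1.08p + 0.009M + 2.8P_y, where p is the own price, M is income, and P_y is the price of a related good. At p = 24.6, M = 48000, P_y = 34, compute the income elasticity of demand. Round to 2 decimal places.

0.85

Substituting, Q_d = 7 − 1.08(24.6) + 0.009(48000) + 2.8(34) = 7 − 26.568 + 432 + 95.2 = 507.632.
∂Q_d/∂M = +0.009, so E_I = 0.009·(48000/507.632) ≈ 0.85.
E_I ∈ (0,1): normal good (necessity).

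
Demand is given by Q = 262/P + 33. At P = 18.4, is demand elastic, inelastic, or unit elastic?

At P = 18.4, Q = 47.2391.
dQ/dP = −262/P² = −0.7739.
Point elasticity E = (dQ/dP)·(P/Q) = -0.7739 × 18.4/47.2391 ≈ -0.301.
|E| ≈ 0.301 < 1, so demand is inelastic.

inelastic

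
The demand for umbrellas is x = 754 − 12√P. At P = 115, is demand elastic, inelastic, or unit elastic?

inelastic

At P = 115, x = 625.3143.
dx/dP = −12/(2√P) = −12/(2·10.7238).
Point elasticity E = (dx/dP)·(P/x) = -0.5595 × 115/625.3143 ≈ -0.103.
|E| ≈ 0.103 < 1, so demand is inelastic.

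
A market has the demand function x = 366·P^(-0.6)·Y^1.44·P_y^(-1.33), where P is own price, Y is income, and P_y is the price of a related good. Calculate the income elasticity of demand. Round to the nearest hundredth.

For a Cobb–Douglas (constant-elasticity) form x = A·Y^α·…, the elasticity with respect to Y equals the exponent α at every point.
Here the exponent on Y is 1.44, so the income elasticity of demand is 1.44.

1.44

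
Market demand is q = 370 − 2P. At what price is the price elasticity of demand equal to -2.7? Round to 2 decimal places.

Set −bP/(a − bP) = −2.7 ⇒ bP = 2.7(a − bP) ⇒ bP(1+2.7) = 2.7·a.
P = 2.7·370/(2·3.7) = 135.00.

135.00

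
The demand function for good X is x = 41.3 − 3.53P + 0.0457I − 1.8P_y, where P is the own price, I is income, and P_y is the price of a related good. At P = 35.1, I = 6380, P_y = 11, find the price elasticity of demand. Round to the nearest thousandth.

Evaluating quantity at (P, I, P_y) gives x = 41.3 − 3.53(35.1) + 0.0457(6380) − 1.8(11) = 41.3 − 123.903 + 291.566 − 19.8 = 189.163.
∂x/∂P = −3.53, so E_p = (−3.53)·(35.1/189.163) ≈ -0.655.
|E_p| < 1: demand is inelastic.

-0.655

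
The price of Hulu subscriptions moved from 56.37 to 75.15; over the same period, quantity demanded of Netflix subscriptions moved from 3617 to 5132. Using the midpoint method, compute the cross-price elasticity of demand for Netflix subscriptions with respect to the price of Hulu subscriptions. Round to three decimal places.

1.213

%ΔQ_x = (5132 − 3617)/[(3617+5132)/2] = 1515/4374.5 ≈ 0.3463.
%ΔP_y = (75.15 − 56.37)/[(56.37+75.15)/2] ≈ 0.2856.
E_xy = 0.3463/0.2856 ≈ 1.213.
E_xy > 0, so Netflix subscriptions and Hulu subscriptions are substitutes.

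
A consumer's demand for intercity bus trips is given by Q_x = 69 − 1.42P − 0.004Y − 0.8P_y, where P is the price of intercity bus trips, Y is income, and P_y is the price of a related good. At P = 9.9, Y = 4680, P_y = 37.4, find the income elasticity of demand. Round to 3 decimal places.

-2.970

At the given point, Q_x = 69 − 1.42(9.9) − 0.004(4680) − 0.8(37.4) = 69 − 14.058 − 18.72 − 29.92 = 6.302.
∂Q_x/∂Y = −0.004, so E_I = -0.004·(4680/6.302) ≈ -2.970.
E_I < 0: inferior good.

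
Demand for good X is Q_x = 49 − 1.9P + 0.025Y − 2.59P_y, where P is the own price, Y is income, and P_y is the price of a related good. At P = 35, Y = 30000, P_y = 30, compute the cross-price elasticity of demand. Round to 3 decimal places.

Q_x = 49 − 1.9(35) + 0.025(30000) − 2.59(30) = 49 − 66.5 + 750 − 77.7 = 654.8.
∂Q_x/∂P_y = −2.59, so E_xy = -2.59·(30/654.8) ≈ -0.119.
E_xy < 0: the goods are complements.

-0.119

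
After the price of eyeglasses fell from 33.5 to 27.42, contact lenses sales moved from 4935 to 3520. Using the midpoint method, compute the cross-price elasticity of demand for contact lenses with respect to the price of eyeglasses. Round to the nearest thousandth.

%ΔQ_x = (3520 − 4935)/[(4935+3520)/2] = -1415/4227.5 ≈ -0.3347.
%ΔP_y = (27.42 − 33.5)/[(33.5+27.42)/2] ≈ -0.1996.
E_xy = -0.3347/-0.1996 ≈ 1.677.
E_xy > 0, so contact lenses and eyeglasses are substitutes.

1.677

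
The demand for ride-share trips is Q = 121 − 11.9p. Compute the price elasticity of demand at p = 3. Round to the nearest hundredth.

-0.42

At p = 3, Q = 85.3.
dQ/dp = −11.9.
Point elasticity E = (dQ/dp)·(p/Q) = -11.9 × 3/85.3 ≈ -0.42.
|E| < 1, so demand is inelastic at this price.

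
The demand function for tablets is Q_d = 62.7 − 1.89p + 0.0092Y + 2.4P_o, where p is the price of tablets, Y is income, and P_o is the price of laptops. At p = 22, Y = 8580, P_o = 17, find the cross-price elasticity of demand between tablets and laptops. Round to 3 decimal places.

0.290

First evaluate Q_d: 62.7 − 1.89(22) + 0.0092(8580) + 2.4(17) = 62.7 − 41.58 + 78.936 + 40.8 = 140.856.
∂Q_d/∂P_o = +2.4, so E_xy = 2.4·(17/140.856) ≈ 0.290.
E_xy > 0: the goods are substitutes.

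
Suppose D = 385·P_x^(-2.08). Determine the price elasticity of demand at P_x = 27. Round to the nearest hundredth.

For a Cobb–Douglas (constant-elasticity) form D = A·P_x^α·…, the elasticity with respect to P_x equals the exponent α at every point.
Here the exponent on P_x is -2.08, so the price elasticity of demand is -2.08.

-2.08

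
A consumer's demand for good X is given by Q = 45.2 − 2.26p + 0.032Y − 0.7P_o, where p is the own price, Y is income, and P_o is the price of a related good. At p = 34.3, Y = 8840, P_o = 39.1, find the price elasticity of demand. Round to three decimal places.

Q = 45.2 − 2.26(34.3) + 0.032(8840) − 0.7(39.1) = 45.2 − 77.518 + 282.88 − 27.37 = 223.192.
∂Q/∂p = −2.26, so E_p = (−2.26)·(34.3/223.192) ≈ -0.347.
|E_p| < 1: demand is inelastic.

-0.347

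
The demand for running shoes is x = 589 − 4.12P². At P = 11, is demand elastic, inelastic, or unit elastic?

At P = 11, x = 90.48.
dx/dP = −2·4.12·P = −90.64.
Point elasticity E = (dx/dP)·(P/x) = -90.64 × 11/90.48 ≈ -11.019.
|E| ≈ 11.019 > 1, so demand is elastic.

elastic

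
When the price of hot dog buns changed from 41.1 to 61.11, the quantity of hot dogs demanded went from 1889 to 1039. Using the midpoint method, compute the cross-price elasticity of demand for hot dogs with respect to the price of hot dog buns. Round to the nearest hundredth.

-1.48

%ΔQ_x = (1039 − 1889)/[(1889+1039)/2] = -850/1464 ≈ -0.5806.
%ΔP_y = (61.11 − 41.1)/[(41.1+61.11)/2] ≈ 0.3915.
E_xy = -0.5806/0.3915 ≈ -1.48.
E_xy < 0, so hot dogs and hot dog buns are complements.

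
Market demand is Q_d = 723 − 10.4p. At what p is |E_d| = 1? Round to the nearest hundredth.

34.76

For linear demand Q_d = a − bp, E = −bp/(a − bp). |E| = 1 ⇒ bp = a − bp ⇒ p = a/(2b).
p = 723/(2·10.4) ≈ 34.76.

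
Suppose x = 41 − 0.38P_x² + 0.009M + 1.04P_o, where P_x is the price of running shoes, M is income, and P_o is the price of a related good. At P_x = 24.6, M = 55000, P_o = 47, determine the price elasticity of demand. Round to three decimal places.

Evaluating quantity at (P_x, M, P_o) gives x = 41 − 0.38(24.6)² + 0.009(55000) + 1.04(47) = 41 − 229.9608 + 495 + 48.88 = 354.9192.
∂x/∂P_x = −2·0.38·P_x = -18.696, so E_p = -18.696·(24.6/354.9192) ≈ -1.296.
|E_p| > 1: demand is elastic.

-1.296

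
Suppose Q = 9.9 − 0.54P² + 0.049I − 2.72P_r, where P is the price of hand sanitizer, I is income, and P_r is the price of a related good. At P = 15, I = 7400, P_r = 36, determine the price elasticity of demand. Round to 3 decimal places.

-1.587

First evaluate Q: 9.9 − 0.54(15)² + 0.049(7400) − 2.72(36) = 9.9 − 121.5 + 362.6 − 97.92 = 153.08.
∂Q/∂P = −2·0.54·P = -16.2, so E_p = -16.2·(15/153.08) ≈ -1.587.
|E_p| > 1: demand is elastic.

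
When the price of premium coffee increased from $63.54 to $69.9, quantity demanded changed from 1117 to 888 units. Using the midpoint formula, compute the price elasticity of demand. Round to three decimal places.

-2.396

%Δq = (888 − 1117)/[(1117 + 888)/2] = -229/1002.5 ≈ -0.2284.
%Δp = (69.9 − 63.54)/[(63.54 + 69.9)/2] = 6.36/66.72 ≈ 0.0953.
Arc elasticity E = %Δq/%Δp ≈ -0.2284/0.0953 ≈ -2.396.
|E| > 1: demand is elastic over this range.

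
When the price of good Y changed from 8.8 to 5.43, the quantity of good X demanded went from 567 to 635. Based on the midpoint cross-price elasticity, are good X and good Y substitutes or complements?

complements

%ΔQ_x = (635 − 567)/[(567+635)/2] = 68/601 ≈ 0.1131.
%ΔP_y = (5.43 − 8.8)/[(8.8+5.43)/2] ≈ -0.4736.
E_xy = 0.1131/-0.4736 ≈ -0.239.
E_xy < 0, so the goods are complements.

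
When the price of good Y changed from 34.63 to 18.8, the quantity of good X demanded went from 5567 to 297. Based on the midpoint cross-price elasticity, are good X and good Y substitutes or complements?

%ΔQ_x = (297 − 5567)/[(5567+297)/2] = -5270/2932 ≈ -1.7974.
%ΔP_y = (18.8 − 34.63)/[(34.63+18.8)/2] ≈ -0.5926.
E_xy = -1.7974/-0.5926 ≈ 3.033.
E_xy > 0, so the goods are substitutes.

substitutes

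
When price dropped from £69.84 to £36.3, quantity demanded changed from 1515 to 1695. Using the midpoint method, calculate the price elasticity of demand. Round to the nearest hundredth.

%Δq = (1695 − 1515)/[(1515 + 1695)/2] = 180/1605 ≈ 0.1121.
%Δp = (36.3 − 69.84)/[(69.84 + 36.3)/2] = -33.54/53.07 ≈ -0.6320.
Arc elasticity E = %Δq/%Δp ≈ 0.1121/-0.6320 ≈ -0.18.
|E| < 1: demand is inelastic over this range.

-0.18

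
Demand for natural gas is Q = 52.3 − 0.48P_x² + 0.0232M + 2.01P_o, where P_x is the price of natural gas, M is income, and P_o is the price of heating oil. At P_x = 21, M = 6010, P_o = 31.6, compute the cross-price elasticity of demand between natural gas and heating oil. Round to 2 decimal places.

1.46

At the given point, Q = 52.3 − 0.48(21)² + 0.0232(6010) + 2.01(31.6) = 52.3 − 211.68 + 139.432 + 63.516 = 43.568.
∂Q/∂P_o = +2.01, so E_xy = 2.01·(31.6/43.568) ≈ 1.46.
E_xy > 0: the goods are substitutes.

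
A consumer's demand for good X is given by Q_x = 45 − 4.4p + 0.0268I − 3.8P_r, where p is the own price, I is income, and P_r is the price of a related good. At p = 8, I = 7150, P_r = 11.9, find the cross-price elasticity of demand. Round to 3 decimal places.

-0.290

At the given point, Q_x = 45 − 4.4(8) + 0.0268(7150) − 3.8(11.9) = 45 − 35.2 + 191.62 − 45.22 = 156.2.
∂Q_x/∂P_r = −3.8, so E_xy = -3.8·(11.9/156.2) ≈ -0.290.
E_xy < 0: the goods are complements.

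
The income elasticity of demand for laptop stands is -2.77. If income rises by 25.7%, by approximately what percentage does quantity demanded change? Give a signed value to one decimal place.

%ΔQ ≈ E × %ΔI = (-2.77) × (25.7%) ≈ -71.2%.

-71.2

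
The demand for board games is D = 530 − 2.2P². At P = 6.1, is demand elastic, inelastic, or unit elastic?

inelastic

At P = 6.1, D = 448.138.
dD/dP = −2·2.2·P = −26.84.
Point elasticity E = (dD/dP)·(P/D) = -26.84 × 6.1/448.138 ≈ -0.365.
|E| ≈ 0.365 < 1, so demand is inelastic.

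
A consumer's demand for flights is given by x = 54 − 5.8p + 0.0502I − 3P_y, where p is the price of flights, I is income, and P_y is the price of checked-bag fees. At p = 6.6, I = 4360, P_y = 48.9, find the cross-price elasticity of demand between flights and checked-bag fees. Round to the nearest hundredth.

-1.67

x = 54 − 5.8(6.6) + 0.0502(4360) − 3(48.9) = 54 − 38.28 + 218.872 − 146.7 = 87.892.
∂x/∂P_y = −3, so E_xy = -3·(48.9/87.892) ≈ -1.67.
E_xy < 0: the goods are complements.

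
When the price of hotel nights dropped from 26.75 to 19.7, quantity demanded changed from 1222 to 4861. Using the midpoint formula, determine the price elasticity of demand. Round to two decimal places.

-3.94

%ΔQ = (4861 − 1222)/[(1222 + 4861)/2] = 3639/3041.5 ≈ 1.1964.
%ΔP = (19.7 − 26.75)/[(26.75 + 19.7)/2] = -7.05/23.225 ≈ -0.3036.
Arc elasticity E = %ΔQ/%ΔP ≈ 1.1964/-0.3036 ≈ -3.94.
|E| > 1: demand is elastic over this range.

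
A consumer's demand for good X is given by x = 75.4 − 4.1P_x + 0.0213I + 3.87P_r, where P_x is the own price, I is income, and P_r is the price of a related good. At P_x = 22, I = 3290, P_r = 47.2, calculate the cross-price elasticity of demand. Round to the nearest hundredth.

0.77

Evaluating quantity at (P_x, I, P_r) gives x = 75.4 − 4.1(22) + 0.0213(3290) + 3.87(47.2) = 75.4 − 90.2 + 70.077 + 182.664 = 237.941.
∂x/∂P_r = +3.87, so E_xy = 3.87·(47.2/237.941) ≈ 0.77.
E_xy > 0: the goods are substitutes.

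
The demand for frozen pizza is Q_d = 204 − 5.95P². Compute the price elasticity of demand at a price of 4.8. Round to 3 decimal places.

At P = 4.8, Q_d = 66.912.
dQ_d/dP = −2·5.95·P = −57.12.
Point elasticity E = (dQ_d/dP)·(P/Q_d) = -57.12 × 4.8/66.912 ≈ -4.098.
|E| > 1, so demand is elastic at this price.

-4.098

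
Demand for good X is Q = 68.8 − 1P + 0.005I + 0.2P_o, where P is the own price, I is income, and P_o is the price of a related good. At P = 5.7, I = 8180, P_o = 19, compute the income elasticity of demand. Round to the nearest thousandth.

0.379

Q = 68.8 − 1(5.7) + 0.005(8180) + 0.2(19) = 68.8 − 5.7 + 40.9 + 3.8 = 107.8.
∂Q/∂I = +0.005, so E_I = 0.005·(8180/107.8) ≈ 0.379.
E_I ∈ (0,1): normal good (necessity).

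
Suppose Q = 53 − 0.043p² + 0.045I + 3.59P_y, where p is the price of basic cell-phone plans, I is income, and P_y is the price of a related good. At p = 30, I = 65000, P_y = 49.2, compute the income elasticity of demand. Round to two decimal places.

Substituting, Q = 53 − 0.043(30)² + 0.045(65000) + 3.59(49.2) = 53 − 38.7 + 2925 + 176.628 = 3115.928.
∂Q/∂I = +0.045, so E_I = 0.045·(65000/3115.928) ≈ 0.94.
E_I ∈ (0,1): normal good (necessity).

0.94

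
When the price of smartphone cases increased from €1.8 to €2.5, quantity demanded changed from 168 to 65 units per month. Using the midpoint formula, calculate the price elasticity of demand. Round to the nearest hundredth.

%ΔQ = (65 − 168)/[(168 + 65)/2] = -103/116.5 ≈ -0.8841.
%Δp = (2.5 − 1.8)/[(1.8 + 2.5)/2] = 0.7/2.15 ≈ 0.3256.
Arc elasticity E = %ΔQ/%Δp ≈ -0.8841/0.3256 ≈ -2.72.
|E| > 1: demand is elastic over this range.

-2.72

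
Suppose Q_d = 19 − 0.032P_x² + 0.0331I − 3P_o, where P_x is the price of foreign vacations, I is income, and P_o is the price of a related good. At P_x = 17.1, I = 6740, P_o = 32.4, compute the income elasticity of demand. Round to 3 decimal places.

Evaluating quantity at (P_x, I, P_o) gives Q_d = 19 − 0.032(17.1)² + 0.0331(6740) − 3(32.4) = 19 − 9.3571 + 223.094 − 97.2 = 135.5369.
∂Q_d/∂I = +0.0331, so E_I = 0.0331·(6740/135.5369) ≈ 1.646.
E_I > 1: normal good (luxury).

1.646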